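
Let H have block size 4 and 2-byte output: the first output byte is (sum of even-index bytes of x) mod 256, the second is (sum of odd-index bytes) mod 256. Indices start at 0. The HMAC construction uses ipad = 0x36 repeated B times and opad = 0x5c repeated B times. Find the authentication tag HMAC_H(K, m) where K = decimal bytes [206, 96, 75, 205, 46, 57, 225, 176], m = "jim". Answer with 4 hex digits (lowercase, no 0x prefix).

fb65

Key decimal bytes [206, 96, 75, 205, 46, 57, 225, 176] = ce 60 4b cd 2e 39 e1 b0 is 8 bytes > B = 4, so hash it first: H(key) = 28 16, then zero-pad to 4 bytes: K' = 28 16 00 00.
K' ⊕ ipad = 1e 20 36 36.  K' ⊕ opad = 74 4a 5c 5c.
Inner input = (K'⊕ipad) ∥ m = 1e 20 36 36 ∥ 6a 69 6d.
Inner hash: even-index sum = 299 mod 256 = 43; odd-index sum = 191 mod 256 = 191 → 2b bf.
Outer input = (K'⊕opad) ∥ inner = 74 4a 5c 5c ∥ 2b bf.
Outer hash (tag): even-index sum = 251 mod 256 = 251; odd-index sum = 357 mod 256 = 101 → fb 65.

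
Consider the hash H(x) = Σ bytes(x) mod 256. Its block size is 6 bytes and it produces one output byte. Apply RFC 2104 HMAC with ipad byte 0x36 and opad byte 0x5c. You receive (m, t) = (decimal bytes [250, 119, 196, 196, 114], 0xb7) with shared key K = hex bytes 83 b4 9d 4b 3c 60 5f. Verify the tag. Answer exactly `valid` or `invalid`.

Key hex bytes 83 b4 9d 4b 3c 60 5f is 7 bytes > B = 6, so hash it first: H(key) = 1a, then zero-pad to 6 bytes: K' = 1a 00 00 00 00 00.
K' ⊕ ipad = 2c 36 36 36 36 36; K' ⊕ opad = 46 5c 5c 5c 5c 5c.
Inner hash: sum = 44+54+54+54+54+54+250+119+196+196+114 = 1189; mod 256 = 165 → a5.
Outer hash (recomputed tag): sum = 70+92+92+92+92+92+165 = 695; mod 256 = 183 → b7.
Recomputed tag = b7; claimed = b7 → match.

valid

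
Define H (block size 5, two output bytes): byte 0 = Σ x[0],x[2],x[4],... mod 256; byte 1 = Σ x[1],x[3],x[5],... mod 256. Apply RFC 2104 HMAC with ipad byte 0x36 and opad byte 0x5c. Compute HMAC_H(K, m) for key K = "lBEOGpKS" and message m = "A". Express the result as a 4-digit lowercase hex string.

b045

Key "lBEOGpKS" = 6c 42 45 4f 47 70 4b 53 is 8 bytes > B = 5, so hash it first: H(key) = 43 54, then zero-pad to 5 bytes: K' = 43 54 00 00 00.
K' ⊕ ipad = 75 62 36 36 36.  K' ⊕ opad = 1f 08 5c 5c 5c.
Inner input = (K'⊕ipad) ∥ m = 75 62 36 36 36 ∥ 41.
Inner hash: even-index sum = 225 mod 256 = 225; odd-index sum = 217 mod 256 = 217 → e1 d9.
Outer input = (K'⊕opad) ∥ inner = 1f 08 5c 5c 5c ∥ e1 d9.
Outer hash (tag): even-index sum = 432 mod 256 = 176; odd-index sum = 325 mod 256 = 69 → b0 45.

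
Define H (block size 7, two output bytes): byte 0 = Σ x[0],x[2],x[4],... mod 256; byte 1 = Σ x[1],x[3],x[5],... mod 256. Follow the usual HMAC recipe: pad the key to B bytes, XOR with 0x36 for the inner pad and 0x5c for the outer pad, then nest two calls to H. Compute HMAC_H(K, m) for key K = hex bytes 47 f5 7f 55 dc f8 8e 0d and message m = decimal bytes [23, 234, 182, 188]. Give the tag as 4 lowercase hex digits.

3219

Key hex bytes 47 f5 7f 55 dc f8 8e 0d is 8 bytes > B = 7, so hash it first: H(key) = 30 4f, then zero-pad to 7 bytes: K' = 30 4f 00 00 00 00 00.
K' ⊕ ipad = 06 79 36 36 36 36 36.  K' ⊕ opad = 6c 13 5c 5c 5c 5c 5c.
Inner input = (K'⊕ipad) ∥ m = 06 79 36 36 36 36 36 ∥ 17 ea b6 bc.
Inner hash: even-index sum = 590 mod 256 = 78; odd-index sum = 434 mod 256 = 178 → 4e b2.
Outer input = (K'⊕opad) ∥ inner = 6c 13 5c 5c 5c 5c 5c ∥ 4e b2.
Outer hash (tag): even-index sum = 562 mod 256 = 50; odd-index sum = 281 mod 256 = 25 → 32 19.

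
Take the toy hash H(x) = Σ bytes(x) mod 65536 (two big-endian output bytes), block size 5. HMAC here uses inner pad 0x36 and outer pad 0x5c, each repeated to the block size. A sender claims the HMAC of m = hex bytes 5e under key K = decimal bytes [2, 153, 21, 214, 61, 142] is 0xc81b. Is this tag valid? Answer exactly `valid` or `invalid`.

Key decimal bytes [2, 153, 21, 214, 61, 142] = 02 99 15 d6 3d 8e is 6 bytes > B = 5, so hash it first: H(key) = 02 51, then zero-pad to 5 bytes: K' = 02 51 00 00 00.
K' ⊕ ipad = 34 67 36 36 36; K' ⊕ opad = 5e 0d 5c 5c 5c.
Inner hash: sum = 52+103+54+54+54+94 = 411 → 01 9b.
Outer hash (recomputed tag): sum = 94+13+92+92+92+1+155 = 539 → 02 1b.
Recomputed tag = 021b; claimed = c81b → mismatch.

invalid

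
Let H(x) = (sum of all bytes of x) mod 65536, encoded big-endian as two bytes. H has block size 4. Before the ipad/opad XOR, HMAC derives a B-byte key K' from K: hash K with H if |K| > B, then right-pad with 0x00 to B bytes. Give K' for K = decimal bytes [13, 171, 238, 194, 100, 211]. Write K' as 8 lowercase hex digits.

039f0000

|K| = 6 > B = 4, so first hash the key.
H(K): sum = 13+171+238+194+100+211 = 927 → 03 9f.
Zero-pad H(K) = 03 9f to 4 bytes: K' = 03 9f 00 00.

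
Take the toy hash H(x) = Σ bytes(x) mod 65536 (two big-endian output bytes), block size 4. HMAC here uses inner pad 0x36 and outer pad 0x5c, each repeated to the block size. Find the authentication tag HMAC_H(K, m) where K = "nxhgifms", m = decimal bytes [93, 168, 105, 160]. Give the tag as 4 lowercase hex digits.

Key "nxhgifms" = 6e 78 68 67 69 66 6d 73 is 8 bytes > B = 4, so hash it first: H(key) = 03 64, then zero-pad to 4 bytes: K' = 03 64 00 00.
K' ⊕ ipad = 35 52 36 36.  K' ⊕ opad = 5f 38 5c 5c.
Inner input = (K'⊕ipad) ∥ m = 35 52 36 36 ∥ 5d a8 69 a0.
Inner hash: sum = 53+82+54+54+93+168+105+160 = 769 → 03 01.
Outer input = (K'⊕opad) ∥ inner = 5f 38 5c 5c ∥ 03 01.
Outer hash (tag): sum = 95+56+92+92+3+1 = 339 → 01 53.

0153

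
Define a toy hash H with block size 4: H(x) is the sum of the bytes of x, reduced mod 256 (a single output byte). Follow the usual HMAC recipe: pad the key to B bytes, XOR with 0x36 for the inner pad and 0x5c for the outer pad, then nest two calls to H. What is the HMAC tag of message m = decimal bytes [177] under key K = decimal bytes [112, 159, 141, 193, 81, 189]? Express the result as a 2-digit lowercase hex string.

Key decimal bytes [112, 159, 141, 193, 81, 189] = 70 9f 8d c1 51 bd is 6 bytes > B = 4, so hash it first: H(key) = 6b, then zero-pad to 4 bytes: K' = 6b 00 00 00.
K' ⊕ ipad = 5d 36 36 36.  K' ⊕ opad = 37 5c 5c 5c.
Inner input = (K'⊕ipad) ∥ m = 5d 36 36 36 ∥ b1.
Inner hash: sum = 93+54+54+54+177 = 432; mod 256 = 176 → b0.
Outer input = (K'⊕opad) ∥ inner = 37 5c 5c 5c ∥ b0.
Outer hash (tag): sum = 55+92+92+92+176 = 507; mod 256 = 251 → fb.

fb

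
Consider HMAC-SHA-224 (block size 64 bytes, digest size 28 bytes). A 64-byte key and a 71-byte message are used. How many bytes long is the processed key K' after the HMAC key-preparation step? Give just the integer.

Key is 64 ≤ 64 bytes, zero-padded: |K'| = 64.

64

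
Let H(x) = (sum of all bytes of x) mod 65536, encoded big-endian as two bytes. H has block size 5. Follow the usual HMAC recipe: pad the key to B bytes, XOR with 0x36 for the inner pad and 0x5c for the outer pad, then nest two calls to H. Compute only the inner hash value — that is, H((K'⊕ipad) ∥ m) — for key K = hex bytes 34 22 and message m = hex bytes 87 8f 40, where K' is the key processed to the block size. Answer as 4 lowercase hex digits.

020e

Key hex bytes 34 22 is 2 bytes ≤ B = 5; zero-pad to 5 bytes: K' = 34 22 00 00 00.
K' ⊕ ipad = 02 14 36 36 36.
Inner input = 02 14 36 36 36 ∥ 87 8f 40.
Inner hash: sum = 2+20+54+54+54+135+143+64 = 526 → 02 0e.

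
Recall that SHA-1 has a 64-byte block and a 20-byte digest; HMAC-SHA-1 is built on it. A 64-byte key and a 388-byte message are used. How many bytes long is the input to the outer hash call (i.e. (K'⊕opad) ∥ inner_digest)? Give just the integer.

84

Key is 64 ≤ 64 bytes, zero-padded: |K'| = 64.
Outer input = (K'⊕opad) ∥ H(inner) → 64 + 20 = 84 bytes.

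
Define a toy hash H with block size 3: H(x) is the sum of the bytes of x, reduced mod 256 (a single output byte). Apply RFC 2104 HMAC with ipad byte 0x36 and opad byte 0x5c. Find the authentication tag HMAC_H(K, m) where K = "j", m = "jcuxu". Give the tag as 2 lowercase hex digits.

Key "j" = 6a is 1 byte ≤ B = 3; zero-pad to 3 bytes: K' = 6a 00 00.
K' ⊕ ipad = 5c 36 36.  K' ⊕ opad = 36 5c 5c.
Inner input = (K'⊕ipad) ∥ m = 5c 36 36 ∥ 6a 63 75 78 75.
Inner hash: sum = 92+54+54+106+99+117+120+117 = 759; mod 256 = 247 → f7.
Outer input = (K'⊕opad) ∥ inner = 36 5c 5c ∥ f7.
Outer hash (tag): sum = 54+92+92+247 = 485; mod 256 = 229 → e5.

e5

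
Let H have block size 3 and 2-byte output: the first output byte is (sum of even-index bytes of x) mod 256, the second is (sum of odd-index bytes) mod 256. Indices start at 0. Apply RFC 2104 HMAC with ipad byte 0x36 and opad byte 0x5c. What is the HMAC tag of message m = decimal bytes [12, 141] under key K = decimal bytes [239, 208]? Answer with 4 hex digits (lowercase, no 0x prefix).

0128

Key decimal bytes [239, 208] = ef d0 is 2 bytes ≤ B = 3; zero-pad to 3 bytes: K' = ef d0 00.
K' ⊕ ipad = d9 e6 36.  K' ⊕ opad = b3 8c 5c.
Inner input = (K'⊕ipad) ∥ m = d9 e6 36 ∥ 0c 8d.
Inner hash: even-index sum = 412 mod 256 = 156; odd-index sum = 242 mod 256 = 242 → 9c f2.
Outer input = (K'⊕opad) ∥ inner = b3 8c 5c ∥ 9c f2.
Outer hash (tag): even-index sum = 513 mod 256 = 1; odd-index sum = 296 mod 256 = 40 → 01 28.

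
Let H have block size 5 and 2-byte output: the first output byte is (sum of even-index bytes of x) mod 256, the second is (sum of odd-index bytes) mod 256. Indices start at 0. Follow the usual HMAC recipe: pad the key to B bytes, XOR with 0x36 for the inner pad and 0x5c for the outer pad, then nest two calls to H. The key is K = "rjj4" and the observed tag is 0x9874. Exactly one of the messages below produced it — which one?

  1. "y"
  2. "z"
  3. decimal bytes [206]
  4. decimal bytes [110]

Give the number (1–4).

Key "rjj4" = 72 6a 6a 34 is 4 bytes ≤ B = 5; zero-pad to 5 bytes: K' = 72 6a 6a 34 00.
K' ⊕ ipad = 44 5c 5c 02 36; K' ⊕ opad = 2e 36 36 68 5c.
m1: inner = H(44 5c 5c 02 36 79) = d6 d7; tag = H(2e 36 36 68 5c d6 d7) = 9774
m2: inner = H(44 5c 5c 02 36 7a) = d6 d8; tag = H(2e 36 36 68 5c d6 d8) = 9874 ← matches
m3: inner = H(44 5c 5c 02 36 ce) = d6 2c; tag = H(2e 36 36 68 5c d6 2c) = ec74
m4: inner = H(44 5c 5c 02 36 6e) = d6 cc; tag = H(2e 36 36 68 5c d6 cc) = 8c74

2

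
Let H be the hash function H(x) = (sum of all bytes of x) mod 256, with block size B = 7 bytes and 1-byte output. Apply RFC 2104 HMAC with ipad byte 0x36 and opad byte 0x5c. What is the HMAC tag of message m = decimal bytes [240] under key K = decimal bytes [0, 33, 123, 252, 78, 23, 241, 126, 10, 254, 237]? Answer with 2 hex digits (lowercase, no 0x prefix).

Key decimal bytes [0, 33, 123, 252, 78, 23, 241, 126, 10, 254, 237] = 00 21 7b fc 4e 17 f1 7e 0a fe ed is 11 bytes > B = 7, so hash it first: H(key) = 61, then zero-pad to 7 bytes: K' = 61 00 00 00 00 00 00.
K' ⊕ ipad = 57 36 36 36 36 36 36.  K' ⊕ opad = 3d 5c 5c 5c 5c 5c 5c.
Inner input = (K'⊕ipad) ∥ m = 57 36 36 36 36 36 36 ∥ f0.
Inner hash: sum = 87+54+54+54+54+54+54+240 = 651; mod 256 = 139 → 8b.
Outer input = (K'⊕opad) ∥ inner = 3d 5c 5c 5c 5c 5c 5c ∥ 8b.
Outer hash (tag): sum = 61+92+92+92+92+92+92+139 = 752; mod 256 = 240 → f0.

f0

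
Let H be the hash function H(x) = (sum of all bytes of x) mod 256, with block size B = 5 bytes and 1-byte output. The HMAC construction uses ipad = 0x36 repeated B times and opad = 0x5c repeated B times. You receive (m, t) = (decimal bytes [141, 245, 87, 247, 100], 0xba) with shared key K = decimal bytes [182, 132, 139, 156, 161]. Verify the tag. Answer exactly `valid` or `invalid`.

Key decimal bytes [182, 132, 139, 156, 161] = b6 84 8b 9c a1 is exactly B = 5 bytes: K' = b6 84 8b 9c a1.
K' ⊕ ipad = 80 b2 bd aa 97; K' ⊕ opad = ea d8 d7 c0 fd.
Inner hash: sum = 128+178+189+170+151+141+245+87+247+100 = 1636; mod 256 = 100 → 64.
Outer hash (recomputed tag): sum = 234+216+215+192+253+100 = 1210; mod 256 = 186 → ba.
Recomputed tag = ba; claimed = ba → match.

valid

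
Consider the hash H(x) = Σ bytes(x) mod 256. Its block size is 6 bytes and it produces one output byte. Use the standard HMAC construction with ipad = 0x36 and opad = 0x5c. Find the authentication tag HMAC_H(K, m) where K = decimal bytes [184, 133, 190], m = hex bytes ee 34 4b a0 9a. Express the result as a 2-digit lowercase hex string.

c5

Key decimal bytes [184, 133, 190] = b8 85 be is 3 bytes ≤ B = 6; zero-pad to 6 bytes: K' = b8 85 be 00 00 00.
K' ⊕ ipad = 8e b3 88 36 36 36.  K' ⊕ opad = e4 d9 e2 5c 5c 5c.
Inner input = (K'⊕ipad) ∥ m = 8e b3 88 36 36 36 ∥ ee 34 4b a0 9a.
Inner hash: sum = 142+179+136+54+54+54+238+52+75+160+154 = 1298; mod 256 = 18 → 12.
Outer input = (K'⊕opad) ∥ inner = e4 d9 e2 5c 5c 5c ∥ 12.
Outer hash (tag): sum = 228+217+226+92+92+92+18 = 965; mod 256 = 197 → c5.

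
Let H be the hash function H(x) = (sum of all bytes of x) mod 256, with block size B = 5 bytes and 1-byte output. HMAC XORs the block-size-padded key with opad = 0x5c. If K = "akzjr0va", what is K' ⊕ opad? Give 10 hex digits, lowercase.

Key "akzjr0va" = 61 6b 7a 6a 72 30 76 61 is 8 bytes > B = 5, so hash it first: H(key) = 29, then zero-pad to 5 bytes: K' = 29 00 00 00 00.
XOR each byte with 0x5c: 29⊕5c=75, 00⊕5c=5c, 00⊕5c=5c, 00⊕5c=5c, 00⊕5c=5c.

755c5c5c5c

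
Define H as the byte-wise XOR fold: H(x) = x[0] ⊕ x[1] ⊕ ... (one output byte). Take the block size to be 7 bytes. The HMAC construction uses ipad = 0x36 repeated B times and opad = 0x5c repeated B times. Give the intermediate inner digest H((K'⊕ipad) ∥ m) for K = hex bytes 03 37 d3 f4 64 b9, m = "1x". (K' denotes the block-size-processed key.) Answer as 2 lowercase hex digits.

Key hex bytes 03 37 d3 f4 64 b9 is 6 bytes ≤ B = 7; zero-pad to 7 bytes: K' = 03 37 d3 f4 64 b9 00.
K' ⊕ ipad = 35 01 e5 c2 52 8f 36.
Inner input = 35 01 e5 c2 52 8f 36 ∥ 31 78.
Inner hash: XOR 35⊕01⊕e5⊕c2⊕52⊕8f⊕36⊕31⊕78 = b1.

b1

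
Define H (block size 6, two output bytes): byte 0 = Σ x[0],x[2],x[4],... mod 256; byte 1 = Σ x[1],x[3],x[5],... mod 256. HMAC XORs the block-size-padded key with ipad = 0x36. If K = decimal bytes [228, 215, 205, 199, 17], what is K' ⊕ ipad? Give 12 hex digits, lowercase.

d2e1fbf12736

Key decimal bytes [228, 215, 205, 199, 17] = e4 d7 cd c7 11 is 5 bytes ≤ B = 6; zero-pad to 6 bytes: K' = e4 d7 cd c7 11 00.
XOR each byte with 0x36: e4⊕36=d2, d7⊕36=e1, cd⊕36=fb, c7⊕36=f1, 11⊕36=27, 00⊕36=36.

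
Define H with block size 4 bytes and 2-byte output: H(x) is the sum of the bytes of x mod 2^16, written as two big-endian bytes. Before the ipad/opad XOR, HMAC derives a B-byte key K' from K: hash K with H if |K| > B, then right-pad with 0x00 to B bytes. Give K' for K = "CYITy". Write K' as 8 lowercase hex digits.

|K| = 5 > B = 4, so first hash the key.
H(K): sum = 67+89+73+84+121 = 434 → 01 b2.
Zero-pad H(K) = 01 b2 to 4 bytes: K' = 01 b2 00 00.

01b20000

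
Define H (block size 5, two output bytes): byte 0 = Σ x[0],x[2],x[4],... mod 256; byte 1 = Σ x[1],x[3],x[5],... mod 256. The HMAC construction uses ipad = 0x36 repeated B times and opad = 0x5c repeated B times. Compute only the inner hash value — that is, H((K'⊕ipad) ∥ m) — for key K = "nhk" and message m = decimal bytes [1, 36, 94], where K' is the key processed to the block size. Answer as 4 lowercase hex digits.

Key "nhk" = 6e 68 6b is 3 bytes ≤ B = 5; zero-pad to 5 bytes: K' = 6e 68 6b 00 00.
K' ⊕ ipad = 58 5e 5d 36 36.
Inner input = 58 5e 5d 36 36 ∥ 01 24 5e.
Inner hash: even-index sum = 271 mod 256 = 15; odd-index sum = 243 mod 256 = 243 → 0f f3.

0ff3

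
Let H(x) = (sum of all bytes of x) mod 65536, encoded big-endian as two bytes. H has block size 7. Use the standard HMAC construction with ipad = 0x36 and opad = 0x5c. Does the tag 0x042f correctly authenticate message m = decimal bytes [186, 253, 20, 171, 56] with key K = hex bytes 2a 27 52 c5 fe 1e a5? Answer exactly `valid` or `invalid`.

valid

Key hex bytes 2a 27 52 c5 fe 1e a5 is exactly B = 7 bytes: K' = 2a 27 52 c5 fe 1e a5.
K' ⊕ ipad = 1c 11 64 f3 c8 28 93; K' ⊕ opad = 76 7b 0e 99 a2 42 f9.
Inner hash: sum = 28+17+100+243+200+40+147+186+253+20+171+56 = 1461 → 05 b5.
Outer hash (recomputed tag): sum = 118+123+14+153+162+66+249+5+181 = 1071 → 04 2f.
Recomputed tag = 042f; claimed = 042f → match.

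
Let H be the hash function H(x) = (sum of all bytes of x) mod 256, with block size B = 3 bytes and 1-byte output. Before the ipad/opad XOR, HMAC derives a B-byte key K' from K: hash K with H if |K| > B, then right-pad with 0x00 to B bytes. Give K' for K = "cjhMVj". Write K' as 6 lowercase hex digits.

|K| = 6 > B = 3, so first hash the key.
H(K): sum = 99+106+104+77+86+106 = 578; mod 256 = 66 → 42.
Zero-pad H(K) = 42 to 3 bytes: K' = 42 00 00.

420000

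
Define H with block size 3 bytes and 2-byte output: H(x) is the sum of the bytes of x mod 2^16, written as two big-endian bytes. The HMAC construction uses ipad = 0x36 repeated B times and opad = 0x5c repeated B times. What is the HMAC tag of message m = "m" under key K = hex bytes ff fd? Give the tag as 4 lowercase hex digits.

Key hex bytes ff fd is 2 bytes ≤ B = 3; zero-pad to 3 bytes: K' = ff fd 00.
K' ⊕ ipad = c9 cb 36.  K' ⊕ opad = a3 a1 5c.
Inner input = (K'⊕ipad) ∥ m = c9 cb 36 ∥ 6d.
Inner hash: sum = 201+203+54+109 = 567 → 02 37.
Outer input = (K'⊕opad) ∥ inner = a3 a1 5c ∥ 02 37.
Outer hash (tag): sum = 163+161+92+2+55 = 473 → 01 d9.

01d9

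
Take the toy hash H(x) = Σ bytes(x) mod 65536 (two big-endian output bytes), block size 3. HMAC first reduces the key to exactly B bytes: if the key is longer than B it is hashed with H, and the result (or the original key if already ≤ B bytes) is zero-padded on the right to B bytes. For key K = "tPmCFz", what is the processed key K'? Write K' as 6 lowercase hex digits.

|K| = 6 > B = 3, so first hash the key.
H(K): sum = 116+80+109+67+70+122 = 564 → 02 34.
Zero-pad H(K) = 02 34 to 3 bytes: K' = 02 34 00.

023400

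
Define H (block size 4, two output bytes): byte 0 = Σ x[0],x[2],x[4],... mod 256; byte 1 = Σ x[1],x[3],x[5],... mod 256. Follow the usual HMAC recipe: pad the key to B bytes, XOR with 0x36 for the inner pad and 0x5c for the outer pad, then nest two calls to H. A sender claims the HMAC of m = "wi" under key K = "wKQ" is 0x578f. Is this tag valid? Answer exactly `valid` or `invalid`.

valid

Key "wKQ" = 77 4b 51 is 3 bytes ≤ B = 4; zero-pad to 4 bytes: K' = 77 4b 51 00.
K' ⊕ ipad = 41 7d 67 36; K' ⊕ opad = 2b 17 0d 5c.
Inner hash: even-index sum = 287 mod 256 = 31; odd-index sum = 284 mod 256 = 28 → 1f 1c.
Outer hash (recomputed tag): even-index sum = 87 mod 256 = 87; odd-index sum = 143 mod 256 = 143 → 57 8f.
Recomputed tag = 578f; claimed = 578f → match.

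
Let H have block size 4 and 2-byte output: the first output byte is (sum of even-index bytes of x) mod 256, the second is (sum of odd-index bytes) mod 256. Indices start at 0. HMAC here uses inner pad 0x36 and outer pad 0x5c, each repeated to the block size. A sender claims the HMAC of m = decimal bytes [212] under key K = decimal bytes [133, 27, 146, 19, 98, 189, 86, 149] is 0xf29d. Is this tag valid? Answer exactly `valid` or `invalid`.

Key decimal bytes [133, 27, 146, 19, 98, 189, 86, 149] = 85 1b 92 13 62 bd 56 95 is 8 bytes > B = 4, so hash it first: H(key) = cf 80, then zero-pad to 4 bytes: K' = cf 80 00 00.
K' ⊕ ipad = f9 b6 36 36; K' ⊕ opad = 93 dc 5c 5c.
Inner hash: even-index sum = 515 mod 256 = 3; odd-index sum = 236 mod 256 = 236 → 03 ec.
Outer hash (recomputed tag): even-index sum = 242 mod 256 = 242; odd-index sum = 548 mod 256 = 36 → f2 24.
Recomputed tag = f224; claimed = f29d → mismatch.

invalid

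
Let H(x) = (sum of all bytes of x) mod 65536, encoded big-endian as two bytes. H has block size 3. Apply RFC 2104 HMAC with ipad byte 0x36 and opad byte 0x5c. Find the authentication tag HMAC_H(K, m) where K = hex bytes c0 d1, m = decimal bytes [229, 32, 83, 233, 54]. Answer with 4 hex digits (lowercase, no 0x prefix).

0213

Key hex bytes c0 d1 is 2 bytes ≤ B = 3; zero-pad to 3 bytes: K' = c0 d1 00.
K' ⊕ ipad = f6 e7 36.  K' ⊕ opad = 9c 8d 5c.
Inner input = (K'⊕ipad) ∥ m = f6 e7 36 ∥ e5 20 53 e9 36.
Inner hash: sum = 246+231+54+229+32+83+233+54 = 1162 → 04 8a.
Outer input = (K'⊕opad) ∥ inner = 9c 8d 5c ∥ 04 8a.
Outer hash (tag): sum = 156+141+92+4+138 = 531 → 02 13.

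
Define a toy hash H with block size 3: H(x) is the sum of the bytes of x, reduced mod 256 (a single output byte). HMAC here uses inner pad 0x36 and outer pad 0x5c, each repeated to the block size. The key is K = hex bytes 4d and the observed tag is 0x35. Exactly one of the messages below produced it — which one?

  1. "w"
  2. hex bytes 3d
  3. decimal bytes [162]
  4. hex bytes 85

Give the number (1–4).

Key hex bytes 4d is 1 byte ≤ B = 3; zero-pad to 3 bytes: K' = 4d 00 00.
K' ⊕ ipad = 7b 36 36; K' ⊕ opad = 11 5c 5c.
m1: inner = H(7b 36 36 77) = 5e; tag = H(11 5c 5c 5e) = 27
m2: inner = H(7b 36 36 3d) = 24; tag = H(11 5c 5c 24) = ed
m3: inner = H(7b 36 36 a2) = 89; tag = H(11 5c 5c 89) = 52
m4: inner = H(7b 36 36 85) = 6c; tag = H(11 5c 5c 6c) = 35 ← matches

4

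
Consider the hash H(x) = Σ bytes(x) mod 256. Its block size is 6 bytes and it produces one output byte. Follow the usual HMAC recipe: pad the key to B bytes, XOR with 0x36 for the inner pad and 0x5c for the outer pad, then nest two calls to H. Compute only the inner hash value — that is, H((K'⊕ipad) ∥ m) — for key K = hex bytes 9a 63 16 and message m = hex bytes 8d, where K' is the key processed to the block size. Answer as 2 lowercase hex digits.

50

Key hex bytes 9a 63 16 is 3 bytes ≤ B = 6; zero-pad to 6 bytes: K' = 9a 63 16 00 00 00.
K' ⊕ ipad = ac 55 20 36 36 36.
Inner input = ac 55 20 36 36 36 ∥ 8d.
Inner hash: sum = 172+85+32+54+54+54+141 = 592; mod 256 = 80 → 50.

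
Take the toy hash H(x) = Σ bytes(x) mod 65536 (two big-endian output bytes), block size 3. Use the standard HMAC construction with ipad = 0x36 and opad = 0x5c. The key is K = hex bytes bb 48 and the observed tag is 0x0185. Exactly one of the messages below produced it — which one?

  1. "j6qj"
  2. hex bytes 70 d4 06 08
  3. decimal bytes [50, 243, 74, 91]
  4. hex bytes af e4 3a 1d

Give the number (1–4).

Key hex bytes bb 48 is 2 bytes ≤ B = 3; zero-pad to 3 bytes: K' = bb 48 00.
K' ⊕ ipad = 8d 7e 36; K' ⊕ opad = e7 14 5c.
m1: inner = H(8d 7e 36 6a 36 71 6a) = 02 bc; tag = H(e7 14 5c 02 bc) = 0215
m2: inner = H(8d 7e 36 70 d4 06 08) = 02 93; tag = H(e7 14 5c 02 93) = 01ec
m3: inner = H(8d 7e 36 32 f3 4a 5b) = 03 0b; tag = H(e7 14 5c 03 0b) = 0165
m4: inner = H(8d 7e 36 af e4 3a 1d) = 03 2b; tag = H(e7 14 5c 03 2b) = 0185 ← matches

4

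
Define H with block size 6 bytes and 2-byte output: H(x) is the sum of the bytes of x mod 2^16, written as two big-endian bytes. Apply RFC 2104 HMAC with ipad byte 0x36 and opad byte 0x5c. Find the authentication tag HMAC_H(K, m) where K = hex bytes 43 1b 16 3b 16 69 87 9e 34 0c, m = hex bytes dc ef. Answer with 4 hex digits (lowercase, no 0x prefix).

Key hex bytes 43 1b 16 3b 16 69 87 9e 34 0c is 10 bytes > B = 6, so hash it first: H(key) = 02 93, then zero-pad to 6 bytes: K' = 02 93 00 00 00 00.
K' ⊕ ipad = 34 a5 36 36 36 36.  K' ⊕ opad = 5e cf 5c 5c 5c 5c.
Inner input = (K'⊕ipad) ∥ m = 34 a5 36 36 36 36 ∥ dc ef.
Inner hash: sum = 52+165+54+54+54+54+220+239 = 892 → 03 7c.
Outer input = (K'⊕opad) ∥ inner = 5e cf 5c 5c 5c 5c ∥ 03 7c.
Outer hash (tag): sum = 94+207+92+92+92+92+3+124 = 796 → 03 1c.

031c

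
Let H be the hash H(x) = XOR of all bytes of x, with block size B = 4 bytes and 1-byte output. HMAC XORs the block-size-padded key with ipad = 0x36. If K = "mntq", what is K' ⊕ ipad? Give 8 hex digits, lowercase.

5b584247

Key "mntq" = 6d 6e 74 71 is exactly B = 4 bytes: K' = 6d 6e 74 71.
XOR each byte with 0x36: 6d⊕36=5b, 6e⊕36=58, 74⊕36=42, 71⊕36=47.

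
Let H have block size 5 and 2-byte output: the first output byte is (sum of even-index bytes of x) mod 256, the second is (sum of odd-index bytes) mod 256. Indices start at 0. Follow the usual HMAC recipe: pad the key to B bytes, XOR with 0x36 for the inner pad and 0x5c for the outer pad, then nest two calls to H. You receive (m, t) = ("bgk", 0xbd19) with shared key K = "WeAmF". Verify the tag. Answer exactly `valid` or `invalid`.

Key "WeAmF" = 57 65 41 6d 46 is exactly B = 5 bytes: K' = 57 65 41 6d 46.
K' ⊕ ipad = 61 53 77 5b 70; K' ⊕ opad = 0b 39 1d 31 1a.
Inner hash: even-index sum = 431 mod 256 = 175; odd-index sum = 379 mod 256 = 123 → af 7b.
Outer hash (recomputed tag): even-index sum = 189 mod 256 = 189; odd-index sum = 281 mod 256 = 25 → bd 19.
Recomputed tag = bd19; claimed = bd19 → match.

valid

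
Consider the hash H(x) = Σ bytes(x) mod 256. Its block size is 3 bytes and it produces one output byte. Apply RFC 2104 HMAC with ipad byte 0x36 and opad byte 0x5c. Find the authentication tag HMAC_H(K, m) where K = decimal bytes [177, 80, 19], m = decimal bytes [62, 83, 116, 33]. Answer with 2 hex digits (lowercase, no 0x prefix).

Key decimal bytes [177, 80, 19] = b1 50 13 is exactly B = 3 bytes: K' = b1 50 13.
K' ⊕ ipad = 87 66 25.  K' ⊕ opad = ed 0c 4f.
Inner input = (K'⊕ipad) ∥ m = 87 66 25 ∥ 3e 53 74 21.
Inner hash: sum = 135+102+37+62+83+116+33 = 568; mod 256 = 56 → 38.
Outer input = (K'⊕opad) ∥ inner = ed 0c 4f ∥ 38.
Outer hash (tag): sum = 237+12+79+56 = 384; mod 256 = 128 → 80.

80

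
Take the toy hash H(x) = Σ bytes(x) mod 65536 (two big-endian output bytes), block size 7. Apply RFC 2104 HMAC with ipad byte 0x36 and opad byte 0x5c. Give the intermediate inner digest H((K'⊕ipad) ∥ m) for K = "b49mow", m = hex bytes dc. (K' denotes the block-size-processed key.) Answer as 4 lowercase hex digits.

Key "b49mow" = 62 34 39 6d 6f 77 is 6 bytes ≤ B = 7; zero-pad to 7 bytes: K' = 62 34 39 6d 6f 77 00.
K' ⊕ ipad = 54 02 0f 5b 59 41 36.
Inner input = 54 02 0f 5b 59 41 36 ∥ dc.
Inner hash: sum = 84+2+15+91+89+65+54+220 = 620 → 02 6c.

026c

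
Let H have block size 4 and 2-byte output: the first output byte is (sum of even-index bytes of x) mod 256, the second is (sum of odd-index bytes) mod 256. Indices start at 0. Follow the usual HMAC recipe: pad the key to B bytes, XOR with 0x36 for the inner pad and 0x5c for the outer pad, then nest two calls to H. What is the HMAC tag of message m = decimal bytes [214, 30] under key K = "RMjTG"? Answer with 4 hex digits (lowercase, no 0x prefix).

Key "RMjTG" = 52 4d 6a 54 47 is 5 bytes > B = 4, so hash it first: H(key) = 03 a1, then zero-pad to 4 bytes: K' = 03 a1 00 00.
K' ⊕ ipad = 35 97 36 36.  K' ⊕ opad = 5f fd 5c 5c.
Inner input = (K'⊕ipad) ∥ m = 35 97 36 36 ∥ d6 1e.
Inner hash: even-index sum = 321 mod 256 = 65; odd-index sum = 235 mod 256 = 235 → 41 eb.
Outer input = (K'⊕opad) ∥ inner = 5f fd 5c 5c ∥ 41 eb.
Outer hash (tag): even-index sum = 252 mod 256 = 252; odd-index sum = 580 mod 256 = 68 → fc 44.

fc44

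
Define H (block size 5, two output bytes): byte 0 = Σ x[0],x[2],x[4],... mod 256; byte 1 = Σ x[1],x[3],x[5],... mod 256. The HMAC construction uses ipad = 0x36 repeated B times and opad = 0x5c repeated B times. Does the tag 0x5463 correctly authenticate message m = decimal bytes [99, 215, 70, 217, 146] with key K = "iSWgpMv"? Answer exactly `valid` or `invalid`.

valid

Key "iSWgpMv" = 69 53 57 67 70 4d 76 is 7 bytes > B = 5, so hash it first: H(key) = a6 07, then zero-pad to 5 bytes: K' = a6 07 00 00 00.
K' ⊕ ipad = 90 31 36 36 36; K' ⊕ opad = fa 5b 5c 5c 5c.
Inner hash: even-index sum = 684 mod 256 = 172; odd-index sum = 418 mod 256 = 162 → ac a2.
Outer hash (recomputed tag): even-index sum = 596 mod 256 = 84; odd-index sum = 355 mod 256 = 99 → 54 63.
Recomputed tag = 5463; claimed = 5463 → match.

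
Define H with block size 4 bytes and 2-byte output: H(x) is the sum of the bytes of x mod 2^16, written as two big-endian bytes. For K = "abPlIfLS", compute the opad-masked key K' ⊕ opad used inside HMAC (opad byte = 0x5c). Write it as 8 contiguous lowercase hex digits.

5e915c5c

Key "abPlIfLS" = 61 62 50 6c 49 66 4c 53 is 8 bytes > B = 4, so hash it first: H(key) = 02 cd, then zero-pad to 4 bytes: K' = 02 cd 00 00.
XOR each byte with 0x5c: 02⊕5c=5e, cd⊕5c=91, 00⊕5c=5c, 00⊕5c=5c.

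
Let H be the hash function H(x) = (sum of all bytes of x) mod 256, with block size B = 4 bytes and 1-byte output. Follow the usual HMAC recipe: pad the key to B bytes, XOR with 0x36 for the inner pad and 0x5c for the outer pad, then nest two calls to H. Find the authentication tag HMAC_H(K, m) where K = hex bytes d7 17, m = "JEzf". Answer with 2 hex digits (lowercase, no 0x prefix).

Key hex bytes d7 17 is 2 bytes ≤ B = 4; zero-pad to 4 bytes: K' = d7 17 00 00.
K' ⊕ ipad = e1 21 36 36.  K' ⊕ opad = 8b 4b 5c 5c.
Inner input = (K'⊕ipad) ∥ m = e1 21 36 36 ∥ 4a 45 7a 66.
Inner hash: sum = 225+33+54+54+74+69+122+102 = 733; mod 256 = 221 → dd.
Outer input = (K'⊕opad) ∥ inner = 8b 4b 5c 5c ∥ dd.
Outer hash (tag): sum = 139+75+92+92+221 = 619; mod 256 = 107 → 6b.

6b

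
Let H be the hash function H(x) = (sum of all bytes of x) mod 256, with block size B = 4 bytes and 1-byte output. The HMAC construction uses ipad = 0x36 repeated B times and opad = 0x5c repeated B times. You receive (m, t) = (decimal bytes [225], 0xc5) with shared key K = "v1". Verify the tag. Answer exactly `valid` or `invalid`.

Key "v1" = 76 31 is 2 bytes ≤ B = 4; zero-pad to 4 bytes: K' = 76 31 00 00.
K' ⊕ ipad = 40 07 36 36; K' ⊕ opad = 2a 6d 5c 5c.
Inner hash: sum = 64+7+54+54+225 = 404; mod 256 = 148 → 94.
Outer hash (recomputed tag): sum = 42+109+92+92+148 = 483; mod 256 = 227 → e3.
Recomputed tag = e3; claimed = c5 → mismatch.

invalid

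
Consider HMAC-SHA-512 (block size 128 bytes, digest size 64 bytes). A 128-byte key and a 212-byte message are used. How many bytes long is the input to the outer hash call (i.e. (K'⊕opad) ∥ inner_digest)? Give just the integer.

Key is 128 ≤ 128 bytes, zero-padded: |K'| = 128.
Outer input = (K'⊕opad) ∥ H(inner) → 128 + 64 = 192 bytes.

192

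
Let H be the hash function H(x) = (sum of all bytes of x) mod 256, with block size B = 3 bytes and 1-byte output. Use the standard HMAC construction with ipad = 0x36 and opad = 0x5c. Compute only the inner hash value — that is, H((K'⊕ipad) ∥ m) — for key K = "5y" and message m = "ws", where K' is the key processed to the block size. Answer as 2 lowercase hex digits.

Key "5y" = 35 79 is 2 bytes ≤ B = 3; zero-pad to 3 bytes: K' = 35 79 00.
K' ⊕ ipad = 03 4f 36.
Inner input = 03 4f 36 ∥ 77 73.
Inner hash: sum = 3+79+54+119+115 = 370; mod 256 = 114 → 72.

72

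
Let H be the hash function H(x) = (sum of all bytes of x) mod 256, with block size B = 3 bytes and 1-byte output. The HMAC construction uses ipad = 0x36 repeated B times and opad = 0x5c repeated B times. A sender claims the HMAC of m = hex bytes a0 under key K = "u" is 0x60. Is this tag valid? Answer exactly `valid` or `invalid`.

Key "u" = 75 is 1 byte ≤ B = 3; zero-pad to 3 bytes: K' = 75 00 00.
K' ⊕ ipad = 43 36 36; K' ⊕ opad = 29 5c 5c.
Inner hash: sum = 67+54+54+160 = 335; mod 256 = 79 → 4f.
Outer hash (recomputed tag): sum = 41+92+92+79 = 304; mod 256 = 48 → 30.
Recomputed tag = 30; claimed = 60 → mismatch.

invalid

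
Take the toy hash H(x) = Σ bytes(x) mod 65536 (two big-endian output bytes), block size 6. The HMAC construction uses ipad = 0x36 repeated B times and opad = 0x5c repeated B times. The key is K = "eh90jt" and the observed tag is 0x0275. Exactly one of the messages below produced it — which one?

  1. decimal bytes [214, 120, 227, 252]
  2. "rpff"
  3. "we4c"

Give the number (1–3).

3

Key "eh90jt" = 65 68 39 30 6a 74 is exactly B = 6 bytes: K' = 65 68 39 30 6a 74.
K' ⊕ ipad = 53 5e 0f 06 5c 42; K' ⊕ opad = 39 34 65 6c 36 28.
m1: inner = H(53 5e 0f 06 5c 42 d6 78 e3 fc) = 04 91; tag = H(39 34 65 6c 36 28 04 91) = 0231
m2: inner = H(53 5e 0f 06 5c 42 72 70 66 66) = 03 12; tag = H(39 34 65 6c 36 28 03 12) = 01b1
m3: inner = H(53 5e 0f 06 5c 42 77 65 34 63) = 02 d7; tag = H(39 34 65 6c 36 28 02 d7) = 0275 ← matches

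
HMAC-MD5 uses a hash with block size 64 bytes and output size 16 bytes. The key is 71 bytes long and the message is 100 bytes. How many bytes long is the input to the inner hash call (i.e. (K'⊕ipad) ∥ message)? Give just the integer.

164

Key is 71 > 64 bytes, so it is hashed to 16 bytes then zero-padded to 64: |K'| = 64.
Inner input = (K'⊕ipad) ∥ m → 64 + 100 = 164 bytes.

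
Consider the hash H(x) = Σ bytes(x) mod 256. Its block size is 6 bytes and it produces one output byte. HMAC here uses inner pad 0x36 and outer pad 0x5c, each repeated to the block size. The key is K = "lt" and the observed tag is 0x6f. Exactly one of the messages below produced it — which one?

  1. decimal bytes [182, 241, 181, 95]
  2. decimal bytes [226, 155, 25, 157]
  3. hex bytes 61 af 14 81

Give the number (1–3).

Key "lt" = 6c 74 is 2 bytes ≤ B = 6; zero-pad to 6 bytes: K' = 6c 74 00 00 00 00.
K' ⊕ ipad = 5a 42 36 36 36 36; K' ⊕ opad = 30 28 5c 5c 5c 5c.
m1: inner = H(5a 42 36 36 36 36 b6 f1 b5 5f) = 2f; tag = H(30 28 5c 5c 5c 5c 2f) = f7
m2: inner = H(5a 42 36 36 36 36 e2 9b 19 9d) = a7; tag = H(30 28 5c 5c 5c 5c a7) = 6f ← matches
m3: inner = H(5a 42 36 36 36 36 61 af 14 81) = 19; tag = H(30 28 5c 5c 5c 5c 19) = e1

2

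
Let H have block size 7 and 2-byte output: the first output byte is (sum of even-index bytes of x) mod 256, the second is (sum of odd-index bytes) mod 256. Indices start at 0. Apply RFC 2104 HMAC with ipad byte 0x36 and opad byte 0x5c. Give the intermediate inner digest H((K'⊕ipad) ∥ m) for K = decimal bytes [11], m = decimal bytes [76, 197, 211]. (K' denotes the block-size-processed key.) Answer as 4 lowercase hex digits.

Key decimal bytes [11] = 0b is 1 byte ≤ B = 7; zero-pad to 7 bytes: K' = 0b 00 00 00 00 00 00.
K' ⊕ ipad = 3d 36 36 36 36 36 36.
Inner input = 3d 36 36 36 36 36 36 ∥ 4c c5 d3.
Inner hash: even-index sum = 420 mod 256 = 164; odd-index sum = 449 mod 256 = 193 → a4 c1.

a4c1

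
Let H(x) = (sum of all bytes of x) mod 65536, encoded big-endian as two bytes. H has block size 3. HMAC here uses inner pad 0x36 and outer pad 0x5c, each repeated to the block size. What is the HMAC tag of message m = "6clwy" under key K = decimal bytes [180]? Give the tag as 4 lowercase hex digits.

0285

Key decimal bytes [180] = b4 is 1 byte ≤ B = 3; zero-pad to 3 bytes: K' = b4 00 00.
K' ⊕ ipad = 82 36 36.  K' ⊕ opad = e8 5c 5c.
Inner input = (K'⊕ipad) ∥ m = 82 36 36 ∥ 36 63 6c 77 79.
Inner hash: sum = 130+54+54+54+99+108+119+121 = 739 → 02 e3.
Outer input = (K'⊕opad) ∥ inner = e8 5c 5c ∥ 02 e3.
Outer hash (tag): sum = 232+92+92+2+227 = 645 → 02 85.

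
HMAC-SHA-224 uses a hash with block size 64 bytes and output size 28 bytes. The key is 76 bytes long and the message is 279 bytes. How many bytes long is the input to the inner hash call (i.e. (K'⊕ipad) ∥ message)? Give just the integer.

343

Key is 76 > 64 bytes, so it is hashed to 28 bytes then zero-padded to 64: |K'| = 64.
Inner input = (K'⊕ipad) ∥ m → 64 + 279 = 343 bytes.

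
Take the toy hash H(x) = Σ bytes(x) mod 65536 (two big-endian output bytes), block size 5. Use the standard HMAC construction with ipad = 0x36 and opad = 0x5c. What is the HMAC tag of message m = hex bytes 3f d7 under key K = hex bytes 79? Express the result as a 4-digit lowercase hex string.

Key hex bytes 79 is 1 byte ≤ B = 5; zero-pad to 5 bytes: K' = 79 00 00 00 00.
K' ⊕ ipad = 4f 36 36 36 36.  K' ⊕ opad = 25 5c 5c 5c 5c.
Inner input = (K'⊕ipad) ∥ m = 4f 36 36 36 36 ∥ 3f d7.
Inner hash: sum = 79+54+54+54+54+63+215 = 573 → 02 3d.
Outer input = (K'⊕opad) ∥ inner = 25 5c 5c 5c 5c ∥ 02 3d.
Outer hash (tag): sum = 37+92+92+92+92+2+61 = 468 → 01 d4.

01d4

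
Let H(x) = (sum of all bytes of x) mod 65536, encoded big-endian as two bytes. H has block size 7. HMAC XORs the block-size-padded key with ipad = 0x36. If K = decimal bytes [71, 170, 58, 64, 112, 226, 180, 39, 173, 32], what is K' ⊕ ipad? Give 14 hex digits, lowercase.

Key decimal bytes [71, 170, 58, 64, 112, 226, 180, 39, 173, 32] = 47 aa 3a 40 70 e2 b4 27 ad 20 is 10 bytes > B = 7, so hash it first: H(key) = 04 65, then zero-pad to 7 bytes: K' = 04 65 00 00 00 00 00.
XOR each byte with 0x36: 04⊕36=32, 65⊕36=53, 00⊕36=36, 00⊕36=36, 00⊕36=36, 00⊕36=36, 00⊕36=36.

32533636363636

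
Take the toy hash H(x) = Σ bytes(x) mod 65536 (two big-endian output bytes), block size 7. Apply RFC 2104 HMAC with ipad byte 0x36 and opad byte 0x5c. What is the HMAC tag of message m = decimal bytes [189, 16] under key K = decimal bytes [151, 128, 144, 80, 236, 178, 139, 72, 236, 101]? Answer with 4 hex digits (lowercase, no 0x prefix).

03a9

Key decimal bytes [151, 128, 144, 80, 236, 178, 139, 72, 236, 101] = 97 80 90 50 ec b2 8b 48 ec 65 is 10 bytes > B = 7, so hash it first: H(key) = 05 b9, then zero-pad to 7 bytes: K' = 05 b9 00 00 00 00 00.
K' ⊕ ipad = 33 8f 36 36 36 36 36.  K' ⊕ opad = 59 e5 5c 5c 5c 5c 5c.
Inner input = (K'⊕ipad) ∥ m = 33 8f 36 36 36 36 36 ∥ bd 10.
Inner hash: sum = 51+143+54+54+54+54+54+189+16 = 669 → 02 9d.
Outer input = (K'⊕opad) ∥ inner = 59 e5 5c 5c 5c 5c 5c ∥ 02 9d.
Outer hash (tag): sum = 89+229+92+92+92+92+92+2+157 = 937 → 03 a9.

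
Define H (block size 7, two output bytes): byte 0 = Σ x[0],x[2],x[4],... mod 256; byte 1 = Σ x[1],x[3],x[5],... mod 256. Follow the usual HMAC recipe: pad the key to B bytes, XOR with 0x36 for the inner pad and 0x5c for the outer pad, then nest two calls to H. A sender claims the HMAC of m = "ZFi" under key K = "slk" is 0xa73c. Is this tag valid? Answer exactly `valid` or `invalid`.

valid

Key "slk" = 73 6c 6b is 3 bytes ≤ B = 7; zero-pad to 7 bytes: K' = 73 6c 6b 00 00 00 00.
K' ⊕ ipad = 45 5a 5d 36 36 36 36; K' ⊕ opad = 2f 30 37 5c 5c 5c 5c.
Inner hash: even-index sum = 340 mod 256 = 84; odd-index sum = 393 mod 256 = 137 → 54 89.
Outer hash (recomputed tag): even-index sum = 423 mod 256 = 167; odd-index sum = 316 mod 256 = 60 → a7 3c.
Recomputed tag = a73c; claimed = a73c → match.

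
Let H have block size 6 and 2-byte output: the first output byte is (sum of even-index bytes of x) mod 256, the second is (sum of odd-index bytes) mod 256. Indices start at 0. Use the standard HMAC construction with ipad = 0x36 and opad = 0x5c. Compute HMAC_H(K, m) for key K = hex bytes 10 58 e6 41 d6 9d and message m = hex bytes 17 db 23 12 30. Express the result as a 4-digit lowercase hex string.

d05f

Key hex bytes 10 58 e6 41 d6 9d is exactly B = 6 bytes: K' = 10 58 e6 41 d6 9d.
K' ⊕ ipad = 26 6e d0 77 e0 ab.  K' ⊕ opad = 4c 04 ba 1d 8a c1.
Inner input = (K'⊕ipad) ∥ m = 26 6e d0 77 e0 ab ∥ 17 db 23 12 30.
Inner hash: even-index sum = 576 mod 256 = 64; odd-index sum = 637 mod 256 = 125 → 40 7d.
Outer input = (K'⊕opad) ∥ inner = 4c 04 ba 1d 8a c1 ∥ 40 7d.
Outer hash (tag): even-index sum = 464 mod 256 = 208; odd-index sum = 351 mod 256 = 95 → d0 5f.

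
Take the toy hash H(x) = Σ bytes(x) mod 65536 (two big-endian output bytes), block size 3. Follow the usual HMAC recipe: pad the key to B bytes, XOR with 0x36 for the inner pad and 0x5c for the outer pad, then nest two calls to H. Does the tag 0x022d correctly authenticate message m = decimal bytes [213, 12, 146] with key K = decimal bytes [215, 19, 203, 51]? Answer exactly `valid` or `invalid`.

Key decimal bytes [215, 19, 203, 51] = d7 13 cb 33 is 4 bytes > B = 3, so hash it first: H(key) = 01 e8, then zero-pad to 3 bytes: K' = 01 e8 00.
K' ⊕ ipad = 37 de 36; K' ⊕ opad = 5d b4 5c.
Inner hash: sum = 55+222+54+213+12+146 = 702 → 02 be.
Outer hash (recomputed tag): sum = 93+180+92+2+190 = 557 → 02 2d.
Recomputed tag = 022d; claimed = 022d → match.

valid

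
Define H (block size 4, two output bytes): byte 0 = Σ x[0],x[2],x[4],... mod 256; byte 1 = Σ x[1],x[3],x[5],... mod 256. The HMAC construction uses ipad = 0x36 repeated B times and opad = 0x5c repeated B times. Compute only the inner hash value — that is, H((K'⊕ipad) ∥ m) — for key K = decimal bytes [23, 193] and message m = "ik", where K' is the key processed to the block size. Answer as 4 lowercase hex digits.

c098

Key decimal bytes [23, 193] = 17 c1 is 2 bytes ≤ B = 4; zero-pad to 4 bytes: K' = 17 c1 00 00.
K' ⊕ ipad = 21 f7 36 36.
Inner input = 21 f7 36 36 ∥ 69 6b.
Inner hash: even-index sum = 192 mod 256 = 192; odd-index sum = 408 mod 256 = 152 → c0 98.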